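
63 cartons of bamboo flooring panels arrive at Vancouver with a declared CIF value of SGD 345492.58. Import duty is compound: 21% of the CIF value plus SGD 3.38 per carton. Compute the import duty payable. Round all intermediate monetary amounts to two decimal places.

Import duty: SGD 72766.38

Ad valorem component: 345492.58 × 21% = 72553.44
Specific component: 63 × 3.38 = 212.94
Import duty = 72553.44 + 212.94 = 72766.38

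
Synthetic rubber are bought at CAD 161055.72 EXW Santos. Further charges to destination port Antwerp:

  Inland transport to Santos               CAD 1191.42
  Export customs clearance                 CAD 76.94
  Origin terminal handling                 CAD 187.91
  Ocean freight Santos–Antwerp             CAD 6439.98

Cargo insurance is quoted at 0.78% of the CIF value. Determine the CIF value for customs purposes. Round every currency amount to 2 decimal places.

Let C be the CIF value. C = EXW price + pre-shipment costs + freight + 0.78% × C
C − 0.78% × C = 161055.72 + 1191.42 + 76.94 + 187.91 + 6439.98
0.9922 × C = 168951.97
C = 168951.97 / 0.9922 = 170280.16
Insurance premium = 0.78% × 170280.16 = 1328.19

CIF value: CAD 170280.16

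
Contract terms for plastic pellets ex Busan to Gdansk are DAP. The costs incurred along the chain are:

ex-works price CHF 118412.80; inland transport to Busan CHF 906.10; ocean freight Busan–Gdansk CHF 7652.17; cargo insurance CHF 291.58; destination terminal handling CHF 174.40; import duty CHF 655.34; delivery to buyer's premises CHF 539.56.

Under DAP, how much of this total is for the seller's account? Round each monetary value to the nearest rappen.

Seller's account: CHF 127976.61

DAP: the seller bears all costs to the named destination except import duty and clearance.
Seller's account: goods 118412.80 + inland to port 906.10 + freight 7652.17 + insurance 291.58 + destination terminal 174.40 + delivery 539.56 = 127976.61
Buyer's account: duty 655.34 = 655.34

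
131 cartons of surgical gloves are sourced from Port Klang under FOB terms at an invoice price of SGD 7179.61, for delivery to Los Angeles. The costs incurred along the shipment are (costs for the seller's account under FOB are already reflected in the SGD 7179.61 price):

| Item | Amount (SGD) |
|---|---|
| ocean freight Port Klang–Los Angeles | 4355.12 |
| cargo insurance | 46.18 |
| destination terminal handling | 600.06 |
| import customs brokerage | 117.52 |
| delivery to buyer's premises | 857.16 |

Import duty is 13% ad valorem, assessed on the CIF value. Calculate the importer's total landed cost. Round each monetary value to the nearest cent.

Total landed cost: SGD 14661.17

FOB: the seller bears costs until goods are on board at the origin port; the buyer bears freight, insurance and all costs thereafter.
CIF value = FOB price + freight + insurance = 7179.61 + 4355.12 + 46.18 = 11580.91
Import duty = 11580.91 × 13% = 1505.52
Buyer bears: freight 4355.12 + insurance 46.18 + destination terminal 600.06 + brokerage 117.52 + delivery 857.16 + duty 1505.52 = 7481.56
Landed cost = invoice 7179.61 + 7481.56 = 14661.17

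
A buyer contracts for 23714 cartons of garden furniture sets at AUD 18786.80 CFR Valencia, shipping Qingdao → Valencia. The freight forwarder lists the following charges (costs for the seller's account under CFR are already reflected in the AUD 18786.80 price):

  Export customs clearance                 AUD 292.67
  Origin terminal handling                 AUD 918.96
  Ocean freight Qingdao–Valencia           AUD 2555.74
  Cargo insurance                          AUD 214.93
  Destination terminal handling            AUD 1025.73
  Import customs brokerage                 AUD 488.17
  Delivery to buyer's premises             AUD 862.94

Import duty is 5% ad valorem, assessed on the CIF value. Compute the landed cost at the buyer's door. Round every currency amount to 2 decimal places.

CFR: the seller pays costs through ocean freight to the destination port, but not insurance.
Already in the invoice (seller's account under CFR): export clearance, origin terminal, freight — exclude.
CIF value = CFR price + insurance = 18786.80 + 214.93 = 19001.73
Import duty = 19001.73 × 5% = 950.09
Buyer bears: insurance 214.93 + destination terminal 1025.73 + brokerage 488.17 + delivery 862.94 + duty 950.09 = 3541.86
Landed cost = invoice 18786.80 + 3541.86 = 22328.66

Total landed cost: AUD 22328.66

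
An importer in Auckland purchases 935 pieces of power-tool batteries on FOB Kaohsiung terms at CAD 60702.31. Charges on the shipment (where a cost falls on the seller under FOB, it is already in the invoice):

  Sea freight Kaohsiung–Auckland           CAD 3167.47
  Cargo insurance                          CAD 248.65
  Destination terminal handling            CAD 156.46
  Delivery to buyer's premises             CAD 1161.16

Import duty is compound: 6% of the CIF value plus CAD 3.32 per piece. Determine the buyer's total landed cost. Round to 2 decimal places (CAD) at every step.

FOB: the seller bears costs until goods are on board at the origin port; the buyer bears freight, insurance and all costs thereafter.
CIF value = FOB price + freight + insurance = 60702.31 + 3167.47 + 248.65 = 64118.43
Ad valorem component: 64118.43 × 6% = 3847.11
Specific component: 935 × 3.32 = 3104.20
Import duty = 3847.11 + 3104.20 = 6951.31
Buyer bears: freight 3167.47 + insurance 248.65 + destination terminal 156.46 + delivery 1161.16 + duty 6951.31 = 11685.05
Landed cost = invoice 60702.31 + 11685.05 = 72387.36

Total landed cost: CAD 72387.36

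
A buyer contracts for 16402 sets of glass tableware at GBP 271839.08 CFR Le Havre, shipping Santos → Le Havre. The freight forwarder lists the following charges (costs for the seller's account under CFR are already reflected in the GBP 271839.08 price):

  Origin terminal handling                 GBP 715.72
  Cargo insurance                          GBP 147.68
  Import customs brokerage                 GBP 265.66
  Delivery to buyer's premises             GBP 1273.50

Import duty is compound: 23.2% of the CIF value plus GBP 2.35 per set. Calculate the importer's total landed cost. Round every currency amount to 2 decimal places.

Total landed cost: GBP 375171.55

CFR: the seller pays costs through ocean freight to the destination port, but not insurance.
Already in the invoice (seller's account under CFR): origin terminal — exclude.
CIF value = CFR price + insurance = 271839.08 + 147.68 = 271986.76
Ad valorem component: 271986.76 × 23.2% = 63100.93
Specific component: 16402 × 2.35 = 38544.70
Import duty = 63100.93 + 38544.70 = 101645.63
Buyer bears: insurance 147.68 + brokerage 265.66 + delivery 1273.50 + duty 101645.63 = 103332.47
Landed cost = invoice 271839.08 + 103332.47 = 375171.55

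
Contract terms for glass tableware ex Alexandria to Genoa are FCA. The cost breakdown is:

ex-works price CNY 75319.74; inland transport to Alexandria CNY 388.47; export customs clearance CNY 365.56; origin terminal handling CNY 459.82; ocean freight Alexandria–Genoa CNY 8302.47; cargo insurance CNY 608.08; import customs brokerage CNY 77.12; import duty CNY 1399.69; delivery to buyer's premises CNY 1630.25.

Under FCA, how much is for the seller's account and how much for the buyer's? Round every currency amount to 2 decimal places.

FCA: the seller delivers export-cleared goods to the carrier; the buyer bears costs from that point.
Seller's account: goods 75319.74 + inland to port 388.47 + export clearance 365.56 = 76073.77
Buyer's account: origin terminal 459.82 + freight 8302.47 + insurance 608.08 + brokerage 77.12 + duty 1399.69 + delivery 1630.25 = 12477.43

Seller: CNY 76073.77; buyer: CNY 12477.43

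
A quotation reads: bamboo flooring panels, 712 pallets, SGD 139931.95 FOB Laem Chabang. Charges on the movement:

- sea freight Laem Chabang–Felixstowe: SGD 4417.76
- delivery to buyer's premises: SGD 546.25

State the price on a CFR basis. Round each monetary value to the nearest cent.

CFR price: SGD 144349.71

Not relevant to the conversion: delivery — on the buyer under both terms; not part of either seller's price.
From FOB to CFR, the seller additionally bears: freight.
CFR price = 139931.95 + 4417.76 = 144349.71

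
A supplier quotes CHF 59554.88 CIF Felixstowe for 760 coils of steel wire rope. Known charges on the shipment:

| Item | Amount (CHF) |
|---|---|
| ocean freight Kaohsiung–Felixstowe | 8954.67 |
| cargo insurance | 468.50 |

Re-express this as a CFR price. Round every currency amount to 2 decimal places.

CFR price: CHF 59086.38

Not relevant to the conversion: freight — on the seller under both CIF and CFR; already in the CIF price and stays in the CFR price.
From CIF to CFR, the seller no longer bears: insurance.
CFR price = 59554.88 − 468.50 = 59086.38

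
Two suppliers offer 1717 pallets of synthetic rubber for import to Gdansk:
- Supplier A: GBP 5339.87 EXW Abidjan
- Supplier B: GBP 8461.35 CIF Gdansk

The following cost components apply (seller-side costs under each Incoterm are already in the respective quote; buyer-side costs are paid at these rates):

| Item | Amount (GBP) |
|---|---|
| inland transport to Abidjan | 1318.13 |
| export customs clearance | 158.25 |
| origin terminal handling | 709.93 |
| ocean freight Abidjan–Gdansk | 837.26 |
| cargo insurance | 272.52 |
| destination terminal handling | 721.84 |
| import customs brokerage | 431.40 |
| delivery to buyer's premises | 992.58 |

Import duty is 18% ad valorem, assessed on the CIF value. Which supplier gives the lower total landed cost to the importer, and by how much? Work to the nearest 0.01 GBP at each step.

Supplier A (EXW):
CIF value = EXW price + inland to port + export clearance + origin terminal + freight + insurance = 5339.87 + 1318.13 + 158.25 + 709.93 + 837.26 + 272.52 = 8635.96
Import duty = 8635.96 × 18% = 1554.47
Buyer bears (A): 1318.13 + 158.25 + 709.93 + 837.26 + 272.52 + 721.84 + 431.40 + 992.58 = 5441.91
Landed cost (A) = invoice 5339.87 + 5441.91 + duty 1554.47 = 12336.25
Supplier B (CIF):
The CIF price already equals the CIF value: 8461.35
Import duty = 8461.35 × 18% = 1523.04
Buyer bears (B): 721.84 + 431.40 + 992.58 = 2145.82
Landed cost (B) = invoice 8461.35 + 2145.82 + duty 1523.04 = 12130.21
Difference = |12336.25 − 12130.21| = 206.04

Supplier B is cheaper by GBP 206.04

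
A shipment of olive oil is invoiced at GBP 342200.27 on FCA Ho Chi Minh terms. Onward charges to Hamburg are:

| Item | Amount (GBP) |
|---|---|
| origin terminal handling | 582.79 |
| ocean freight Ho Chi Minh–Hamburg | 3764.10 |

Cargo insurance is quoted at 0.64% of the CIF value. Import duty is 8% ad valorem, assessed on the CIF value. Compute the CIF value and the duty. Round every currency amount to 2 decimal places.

Let C be the CIF value. C = FCA price + pre-shipment costs + freight + 0.64% × C
C − 0.64% × C = 342200.27 + 582.79 + 3764.10
0.9936 × C = 346547.16
C = 346547.16 / 0.9936 = 348779.35
Insurance premium = 0.64% × 348779.35 = 2232.19
Import duty = 348779.35 × 8% = 27902.35

CIF value: GBP 348779.35; import duty: GBP 27902.35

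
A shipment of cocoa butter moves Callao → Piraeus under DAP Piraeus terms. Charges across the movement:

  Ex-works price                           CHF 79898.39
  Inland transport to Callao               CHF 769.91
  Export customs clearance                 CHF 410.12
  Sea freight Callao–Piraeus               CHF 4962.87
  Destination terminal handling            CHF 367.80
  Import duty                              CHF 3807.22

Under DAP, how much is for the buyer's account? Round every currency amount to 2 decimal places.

DAP: the seller bears all costs to the named destination except import duty and clearance.
Seller's account: goods 79898.39 + inland to port 769.91 + export clearance 410.12 + freight 4962.87 + destination terminal 367.80 = 86409.09
Buyer's account: duty 3807.22 = 3807.22

Buyer's account: CHF 3807.22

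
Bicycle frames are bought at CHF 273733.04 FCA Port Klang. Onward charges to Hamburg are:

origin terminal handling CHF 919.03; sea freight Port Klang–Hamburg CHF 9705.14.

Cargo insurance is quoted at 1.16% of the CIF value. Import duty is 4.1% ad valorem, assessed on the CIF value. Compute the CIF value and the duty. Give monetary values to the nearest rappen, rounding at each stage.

CIF value: CHF 287694.47; import duty: CHF 11795.47

Let C be the CIF value. C = FCA price + pre-shipment costs + freight + 1.16% × C
C − 1.16% × C = 273733.04 + 919.03 + 9705.14
0.9884 × C = 284357.21
C = 284357.21 / 0.9884 = 287694.47
Insurance premium = 1.16% × 287694.47 = 3337.26
Import duty = 287694.47 × 4.1% = 11795.47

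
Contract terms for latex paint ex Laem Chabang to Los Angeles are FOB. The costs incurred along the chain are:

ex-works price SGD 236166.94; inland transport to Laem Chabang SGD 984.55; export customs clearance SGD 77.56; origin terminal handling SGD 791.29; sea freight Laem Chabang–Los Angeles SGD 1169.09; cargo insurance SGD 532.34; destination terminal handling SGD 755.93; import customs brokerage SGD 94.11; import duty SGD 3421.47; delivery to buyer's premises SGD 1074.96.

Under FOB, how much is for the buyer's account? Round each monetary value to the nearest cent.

FOB: the seller bears costs until goods are on board at the origin port; the buyer bears freight, insurance and all costs thereafter.
Seller's account: goods 236166.94 + inland to port 984.55 + export clearance 77.56 + origin terminal 791.29 = 238020.34
Buyer's account: freight 1169.09 + insurance 532.34 + destination terminal 755.93 + brokerage 94.11 + duty 3421.47 + delivery 1074.96 = 7047.90

Buyer's account: SGD 7047.90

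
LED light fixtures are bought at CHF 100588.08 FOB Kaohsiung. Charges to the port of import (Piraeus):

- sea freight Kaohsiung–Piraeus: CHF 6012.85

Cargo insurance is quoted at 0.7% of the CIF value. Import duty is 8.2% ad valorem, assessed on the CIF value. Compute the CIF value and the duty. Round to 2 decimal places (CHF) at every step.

CIF value: CHF 107352.40; import duty: CHF 8802.90

Let C be the CIF value. C = FOB price + freight + 0.7% × C
C − 0.7% × C = 100588.08 + 6012.85
0.993 × C = 106600.93
C = 106600.93 / 0.993 = 107352.40
Insurance premium = 0.7% × 107352.40 = 751.47
Import duty = 107352.40 × 8.2% = 8802.90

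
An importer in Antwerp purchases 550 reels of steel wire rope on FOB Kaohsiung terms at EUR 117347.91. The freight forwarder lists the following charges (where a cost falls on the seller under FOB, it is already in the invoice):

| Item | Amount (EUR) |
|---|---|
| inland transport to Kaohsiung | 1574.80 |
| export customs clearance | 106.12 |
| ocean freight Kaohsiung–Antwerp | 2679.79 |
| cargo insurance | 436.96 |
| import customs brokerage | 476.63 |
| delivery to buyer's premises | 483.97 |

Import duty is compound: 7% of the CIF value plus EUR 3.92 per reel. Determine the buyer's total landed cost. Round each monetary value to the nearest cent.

FOB: the seller bears costs until goods are on board at the origin port; the buyer bears freight, insurance and all costs thereafter.
Already in the invoice (seller's account under FOB): inland to port, export clearance — exclude.
CIF value = FOB price + freight + insurance = 117347.91 + 2679.79 + 436.96 = 120464.66
Ad valorem component: 120464.66 × 7% = 8432.53
Specific component: 550 × 3.92 = 2156.00
Import duty = 8432.53 + 2156.00 = 10588.53
Buyer bears: freight 2679.79 + insurance 436.96 + brokerage 476.63 + delivery 483.97 + duty 10588.53 = 14665.88
Landed cost = invoice 117347.91 + 14665.88 = 132013.79

Total landed cost: EUR 132013.79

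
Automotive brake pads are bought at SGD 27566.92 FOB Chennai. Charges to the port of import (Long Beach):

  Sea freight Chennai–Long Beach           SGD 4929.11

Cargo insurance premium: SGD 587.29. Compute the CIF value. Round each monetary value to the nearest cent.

CIF = FOB price + freight + insurance
CIF = 27566.92 + 4929.11 + 587.29 = 33083.32

CIF value: SGD 33083.32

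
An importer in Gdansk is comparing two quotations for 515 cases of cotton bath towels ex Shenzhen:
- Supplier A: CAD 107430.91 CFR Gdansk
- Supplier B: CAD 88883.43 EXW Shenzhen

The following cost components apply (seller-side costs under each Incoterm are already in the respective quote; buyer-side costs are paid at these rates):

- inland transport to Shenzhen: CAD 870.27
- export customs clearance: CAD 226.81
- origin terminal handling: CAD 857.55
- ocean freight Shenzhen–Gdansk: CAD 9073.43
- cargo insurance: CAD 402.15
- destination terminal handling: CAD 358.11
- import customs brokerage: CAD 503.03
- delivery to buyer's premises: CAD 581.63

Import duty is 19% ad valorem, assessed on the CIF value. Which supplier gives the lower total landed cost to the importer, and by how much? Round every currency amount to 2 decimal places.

Supplier B is cheaper by CAD 8948.11

Supplier A (CFR):
CIF value = CFR price + insurance = 107430.91 + 402.15 = 107833.06
Import duty = 107833.06 × 19% = 20488.28
Buyer bears (A): 402.15 + 358.11 + 503.03 + 581.63 = 1844.92
Landed cost (A) = invoice 107430.91 + 1844.92 + duty 20488.28 = 129764.11
Supplier B (EXW):
CIF value = EXW price + inland to port + export clearance + origin terminal + freight + insurance = 88883.43 + 870.27 + 226.81 + 857.55 + 9073.43 + 402.15 = 100313.64
Import duty = 100313.64 × 19% = 19059.59
Buyer bears (B): 870.27 + 226.81 + 857.55 + 9073.43 + 402.15 + 358.11 + 503.03 + 581.63 = 12872.98
Landed cost (B) = invoice 88883.43 + 12872.98 + duty 19059.59 = 120816.00
Difference = |129764.11 − 120816.00| = 8948.11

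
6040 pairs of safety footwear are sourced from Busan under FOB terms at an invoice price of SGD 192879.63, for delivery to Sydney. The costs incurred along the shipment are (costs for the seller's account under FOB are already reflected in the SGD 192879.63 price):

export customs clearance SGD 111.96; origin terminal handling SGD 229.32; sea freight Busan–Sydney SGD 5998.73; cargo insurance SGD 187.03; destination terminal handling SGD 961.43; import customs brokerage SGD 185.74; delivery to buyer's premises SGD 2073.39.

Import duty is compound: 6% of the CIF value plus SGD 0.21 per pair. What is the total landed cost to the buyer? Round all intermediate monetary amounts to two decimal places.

Total landed cost: SGD 215498.27

FOB: the seller bears costs until goods are on board at the origin port; the buyer bears freight, insurance and all costs thereafter.
Already in the invoice (seller's account under FOB): export clearance, origin terminal — exclude.
CIF value = FOB price + freight + insurance = 192879.63 + 5998.73 + 187.03 = 199065.39
Ad valorem component: 199065.39 × 6% = 11943.92
Specific component: 6040 × 0.21 = 1268.40
Import duty = 11943.92 + 1268.40 = 13212.32
Buyer bears: freight 5998.73 + insurance 187.03 + destination terminal 961.43 + brokerage 185.74 + delivery 2073.39 + duty 13212.32 = 22618.64
Landed cost = invoice 192879.63 + 22618.64 = 215498.27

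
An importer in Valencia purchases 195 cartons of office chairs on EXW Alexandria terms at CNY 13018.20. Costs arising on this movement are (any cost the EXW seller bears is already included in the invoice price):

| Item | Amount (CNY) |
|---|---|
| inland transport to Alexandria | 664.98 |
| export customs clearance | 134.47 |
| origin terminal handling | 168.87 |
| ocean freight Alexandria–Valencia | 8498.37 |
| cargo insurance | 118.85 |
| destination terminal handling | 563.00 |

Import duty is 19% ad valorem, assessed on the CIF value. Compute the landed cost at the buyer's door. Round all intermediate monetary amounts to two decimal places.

EXW: the seller makes goods available at their premises; the buyer bears all onward costs.
CIF value = EXW price + inland to port + export clearance + origin terminal + freight + insurance = 13018.20 + 664.98 + 134.47 + 168.87 + 8498.37 + 118.85 = 22603.74
Import duty = 22603.74 × 19% = 4294.71
Buyer bears: inland to port 664.98 + export clearance 134.47 + origin terminal 168.87 + freight 8498.37 + insurance 118.85 + destination terminal 563.00 + duty 4294.71 = 14443.25
Landed cost = invoice 13018.20 + 14443.25 = 27461.45

Total landed cost: CNY 27461.45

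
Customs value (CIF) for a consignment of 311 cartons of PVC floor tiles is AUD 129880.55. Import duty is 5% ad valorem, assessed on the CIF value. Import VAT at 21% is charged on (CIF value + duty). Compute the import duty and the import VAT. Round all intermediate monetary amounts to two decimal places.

Import duty = 129880.55 × 5% = 6494.03
VAT base = CIF + duty = 129880.55 + 6494.03 = 136374.58
Import VAT = 136374.58 × 21% = 28638.66

Import duty: AUD 6494.03; import VAT: AUD 28638.66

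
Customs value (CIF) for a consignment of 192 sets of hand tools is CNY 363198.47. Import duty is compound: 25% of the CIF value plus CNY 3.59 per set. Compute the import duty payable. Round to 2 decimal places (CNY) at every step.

Import duty: CNY 91488.90

Ad valorem component: 363198.47 × 25% = 90799.62
Specific component: 192 × 3.59 = 689.28
Import duty = 90799.62 + 689.28 = 91488.90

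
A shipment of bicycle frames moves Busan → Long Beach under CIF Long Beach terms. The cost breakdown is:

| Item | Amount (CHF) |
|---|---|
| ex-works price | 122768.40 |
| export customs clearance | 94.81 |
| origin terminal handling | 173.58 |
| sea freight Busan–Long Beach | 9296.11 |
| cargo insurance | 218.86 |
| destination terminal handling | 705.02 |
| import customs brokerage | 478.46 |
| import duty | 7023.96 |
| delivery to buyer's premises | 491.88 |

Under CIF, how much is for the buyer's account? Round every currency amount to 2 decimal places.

Buyer's account: CHF 8699.32

CIF: the seller pays costs through ocean freight and marine insurance to the destination port.
Seller's account: goods 122768.40 + export clearance 94.81 + origin terminal 173.58 + freight 9296.11 + insurance 218.86 = 132551.76
Buyer's account: destination terminal 705.02 + brokerage 478.46 + duty 7023.96 + delivery 491.88 = 8699.32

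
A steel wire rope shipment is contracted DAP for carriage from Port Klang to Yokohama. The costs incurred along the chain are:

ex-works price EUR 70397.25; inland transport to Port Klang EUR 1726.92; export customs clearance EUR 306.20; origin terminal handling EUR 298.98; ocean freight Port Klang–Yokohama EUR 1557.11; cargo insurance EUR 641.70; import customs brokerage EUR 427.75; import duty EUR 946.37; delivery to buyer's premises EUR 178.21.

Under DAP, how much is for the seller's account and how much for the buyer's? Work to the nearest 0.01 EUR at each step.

Seller: EUR 75106.37; buyer: EUR 1374.12

DAP: the seller bears all costs to the named destination except import duty and clearance.
Seller's account: goods 70397.25 + inland to port 1726.92 + export clearance 306.20 + origin terminal 298.98 + freight 1557.11 + insurance 641.70 + delivery 178.21 = 75106.37
Buyer's account: brokerage 427.75 + duty 946.37 = 1374.12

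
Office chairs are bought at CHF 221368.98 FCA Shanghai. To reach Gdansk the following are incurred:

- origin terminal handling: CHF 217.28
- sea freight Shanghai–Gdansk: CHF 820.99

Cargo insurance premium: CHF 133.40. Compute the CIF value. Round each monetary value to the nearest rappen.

CIF value: CHF 222540.65

CIF = FCA price + pre-shipment costs + freight + insurance
CIF = 221368.98 + 217.28 + 820.99 + 133.40 = 222540.65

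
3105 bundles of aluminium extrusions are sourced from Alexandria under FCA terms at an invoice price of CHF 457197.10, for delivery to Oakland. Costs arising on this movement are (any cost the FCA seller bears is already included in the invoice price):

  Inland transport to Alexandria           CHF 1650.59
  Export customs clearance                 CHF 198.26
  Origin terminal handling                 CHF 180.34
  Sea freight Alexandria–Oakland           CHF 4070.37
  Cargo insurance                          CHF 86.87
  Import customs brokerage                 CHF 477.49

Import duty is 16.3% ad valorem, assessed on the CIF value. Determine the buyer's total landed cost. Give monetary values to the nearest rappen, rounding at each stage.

Total landed cost: CHF 537242.32

FCA: the seller delivers export-cleared goods to the carrier; the buyer bears costs from that point.
Already in the invoice (seller's account under FCA): inland to port, export clearance — exclude.
CIF value = FCA price + origin terminal + freight + insurance = 457197.10 + 180.34 + 4070.37 + 86.87 = 461534.68
Import duty = 461534.68 × 16.3% = 75230.15
Buyer bears: origin terminal 180.34 + freight 4070.37 + insurance 86.87 + brokerage 477.49 + duty 75230.15 = 80045.22
Landed cost = invoice 457197.10 + 80045.22 = 537242.32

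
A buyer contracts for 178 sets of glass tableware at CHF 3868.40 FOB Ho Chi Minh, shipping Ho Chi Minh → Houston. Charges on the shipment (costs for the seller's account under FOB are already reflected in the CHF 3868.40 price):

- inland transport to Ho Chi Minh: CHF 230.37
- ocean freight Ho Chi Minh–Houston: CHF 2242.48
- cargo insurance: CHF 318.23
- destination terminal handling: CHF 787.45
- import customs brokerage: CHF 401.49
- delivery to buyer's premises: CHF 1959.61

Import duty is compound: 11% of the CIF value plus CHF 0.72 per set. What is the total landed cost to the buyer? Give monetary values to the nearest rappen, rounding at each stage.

Total landed cost: CHF 10413.02

FOB: the seller bears costs until goods are on board at the origin port; the buyer bears freight, insurance and all costs thereafter.
Already in the invoice (seller's account under FOB): inland to port — exclude.
CIF value = FOB price + freight + insurance = 3868.40 + 2242.48 + 318.23 = 6429.11
Ad valorem component: 6429.11 × 11% = 707.20
Specific component: 178 × 0.72 = 128.16
Import duty = 707.20 + 128.16 = 835.36
Buyer bears: freight 2242.48 + insurance 318.23 + destination terminal 787.45 + brokerage 401.49 + delivery 1959.61 + duty 835.36 = 6544.62
Landed cost = invoice 3868.40 + 6544.62 = 10413.02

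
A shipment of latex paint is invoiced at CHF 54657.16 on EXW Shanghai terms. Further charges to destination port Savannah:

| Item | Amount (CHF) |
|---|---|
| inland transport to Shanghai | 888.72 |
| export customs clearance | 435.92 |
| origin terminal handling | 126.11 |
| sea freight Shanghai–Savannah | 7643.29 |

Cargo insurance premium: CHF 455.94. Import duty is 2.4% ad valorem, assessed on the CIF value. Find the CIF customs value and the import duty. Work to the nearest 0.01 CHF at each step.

CIF = EXW price + pre-shipment costs + freight + insurance
CIF = 54657.16 + 888.72 + 435.92 + 126.11 + 7643.29 + 455.94 = 64207.14
Import duty = 64207.14 × 2.4% = 1540.97

CIF value: CHF 64207.14; import duty: CHF 1540.97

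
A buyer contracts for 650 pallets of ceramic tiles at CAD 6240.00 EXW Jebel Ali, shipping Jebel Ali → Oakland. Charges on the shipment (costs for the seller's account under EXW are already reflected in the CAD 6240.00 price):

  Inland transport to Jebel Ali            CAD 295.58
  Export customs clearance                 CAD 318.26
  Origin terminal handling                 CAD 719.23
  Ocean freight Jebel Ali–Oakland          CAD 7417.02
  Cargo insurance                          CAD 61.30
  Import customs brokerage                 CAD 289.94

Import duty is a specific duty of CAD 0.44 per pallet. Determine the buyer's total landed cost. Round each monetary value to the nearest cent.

EXW: the seller makes goods available at their premises; the buyer bears all onward costs.
CIF value = EXW price + inland to port + export clearance + origin terminal + freight + insurance = 6240.00 + 295.58 + 318.26 + 719.23 + 7417.02 + 61.30 = 15051.39
Import duty = 650 × 0.44 = 286.00
Buyer bears: inland to port 295.58 + export clearance 318.26 + origin terminal 719.23 + freight 7417.02 + insurance 61.30 + brokerage 289.94 + duty 286.00 = 9387.33
Landed cost = invoice 6240.00 + 9387.33 = 15627.33

Total landed cost: CAD 15627.33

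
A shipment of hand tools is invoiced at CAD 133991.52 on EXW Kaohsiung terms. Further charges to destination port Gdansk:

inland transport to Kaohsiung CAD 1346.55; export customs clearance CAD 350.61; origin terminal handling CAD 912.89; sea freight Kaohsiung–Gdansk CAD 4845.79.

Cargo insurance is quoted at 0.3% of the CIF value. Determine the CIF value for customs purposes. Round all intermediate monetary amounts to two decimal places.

Let C be the CIF value. C = EXW price + pre-shipment costs + freight + 0.3% × C
C − 0.3% × C = 133991.52 + 1346.55 + 350.61 + 912.89 + 4845.79
0.997 × C = 141447.36
C = 141447.36 / 0.997 = 141872.98
Insurance premium = 0.3% × 141872.98 = 425.62

CIF value: CAD 141872.98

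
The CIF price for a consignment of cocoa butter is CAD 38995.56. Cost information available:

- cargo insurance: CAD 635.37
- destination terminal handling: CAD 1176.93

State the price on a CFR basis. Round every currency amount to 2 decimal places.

Not relevant to the conversion: destination terminal — on the buyer under both terms; not part of either seller's price.
From CIF to CFR, the seller no longer bears: insurance.
CFR price = 38995.56 − 635.37 = 38360.19

CFR price: CAD 38360.19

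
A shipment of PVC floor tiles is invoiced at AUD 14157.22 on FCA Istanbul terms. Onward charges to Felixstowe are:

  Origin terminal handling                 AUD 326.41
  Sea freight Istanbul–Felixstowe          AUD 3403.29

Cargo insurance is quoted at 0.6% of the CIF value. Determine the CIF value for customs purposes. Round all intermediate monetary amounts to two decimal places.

CIF value: AUD 17994.89

Let C be the CIF value. C = FCA price + pre-shipment costs + freight + 0.6% × C
C − 0.6% × C = 14157.22 + 326.41 + 3403.29
0.994 × C = 17886.92
C = 17886.92 / 0.994 = 17994.89
Insurance premium = 0.6% × 17994.89 = 107.97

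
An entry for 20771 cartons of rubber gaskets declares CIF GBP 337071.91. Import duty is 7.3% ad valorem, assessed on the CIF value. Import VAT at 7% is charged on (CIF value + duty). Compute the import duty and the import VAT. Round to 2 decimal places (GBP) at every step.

Import duty: GBP 24606.25; import VAT: GBP 25317.47

Import duty = 337071.91 × 7.3% = 24606.25
VAT base = CIF + duty = 337071.91 + 24606.25 = 361678.16
Import VAT = 361678.16 × 7% = 25317.47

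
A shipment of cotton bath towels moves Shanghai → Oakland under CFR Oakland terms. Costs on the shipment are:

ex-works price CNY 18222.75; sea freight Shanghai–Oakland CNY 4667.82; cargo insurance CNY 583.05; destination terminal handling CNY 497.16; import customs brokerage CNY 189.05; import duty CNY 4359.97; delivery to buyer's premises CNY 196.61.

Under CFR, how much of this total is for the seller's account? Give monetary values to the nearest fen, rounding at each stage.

Seller's account: CNY 22890.57

CFR: the seller pays costs through ocean freight to the destination port, but not insurance.
Seller's account: goods 18222.75 + freight 4667.82 = 22890.57
Buyer's account: insurance 583.05 + destination terminal 497.16 + brokerage 189.05 + duty 4359.97 + delivery 196.61 = 5825.84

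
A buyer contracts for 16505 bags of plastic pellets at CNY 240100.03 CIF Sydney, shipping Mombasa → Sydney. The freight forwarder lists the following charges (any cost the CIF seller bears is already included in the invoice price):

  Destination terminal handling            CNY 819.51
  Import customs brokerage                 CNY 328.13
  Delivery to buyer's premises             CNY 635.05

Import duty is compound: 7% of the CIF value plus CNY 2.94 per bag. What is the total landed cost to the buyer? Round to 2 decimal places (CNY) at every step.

CIF: the seller pays costs through ocean freight and marine insurance to the destination port.
The CIF price already equals the CIF value: 240100.03
Ad valorem component: 240100.03 × 7% = 16807.00
Specific component: 16505 × 2.94 = 48524.70
Import duty = 16807.00 + 48524.70 = 65331.70
Buyer bears: destination terminal 819.51 + brokerage 328.13 + delivery 635.05 + duty 65331.70 = 67114.39
Landed cost = invoice 240100.03 + 67114.39 = 307214.42

Total landed cost: CNY 307214.42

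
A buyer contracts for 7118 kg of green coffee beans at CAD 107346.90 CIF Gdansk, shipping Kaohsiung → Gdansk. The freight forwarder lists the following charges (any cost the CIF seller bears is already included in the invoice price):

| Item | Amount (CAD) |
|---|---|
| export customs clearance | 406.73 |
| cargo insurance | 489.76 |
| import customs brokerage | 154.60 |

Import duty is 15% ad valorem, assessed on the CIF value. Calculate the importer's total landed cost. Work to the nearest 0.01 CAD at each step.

Total landed cost: CAD 123603.54

CIF: the seller pays costs through ocean freight and marine insurance to the destination port.
Already in the invoice (seller's account under CIF): export clearance, insurance — exclude.
The CIF price already equals the CIF value: 107346.90
Import duty = 107346.90 × 15% = 16102.04
Buyer bears: brokerage 154.60 + duty 16102.04 = 16256.64
Landed cost = invoice 107346.90 + 16256.64 = 123603.54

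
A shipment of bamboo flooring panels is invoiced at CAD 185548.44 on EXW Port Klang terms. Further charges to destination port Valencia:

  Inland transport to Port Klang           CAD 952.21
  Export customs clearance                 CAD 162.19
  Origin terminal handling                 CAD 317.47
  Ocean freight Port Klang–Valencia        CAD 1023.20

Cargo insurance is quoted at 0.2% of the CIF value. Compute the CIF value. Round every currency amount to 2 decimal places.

Let C be the CIF value. C = EXW price + pre-shipment costs + freight + 0.2% × C
C − 0.2% × C = 185548.44 + 952.21 + 162.19 + 317.47 + 1023.20
0.998 × C = 188003.51
C = 188003.51 / 0.998 = 188380.27
Insurance premium = 0.2% × 188380.27 = 376.76

CIF value: CAD 188380.27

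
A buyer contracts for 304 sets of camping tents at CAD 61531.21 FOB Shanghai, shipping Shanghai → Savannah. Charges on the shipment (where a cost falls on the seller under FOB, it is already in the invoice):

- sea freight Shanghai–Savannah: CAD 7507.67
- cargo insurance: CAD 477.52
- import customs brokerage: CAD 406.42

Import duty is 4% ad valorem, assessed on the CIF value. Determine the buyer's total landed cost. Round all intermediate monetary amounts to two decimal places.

FOB: the seller bears costs until goods are on board at the origin port; the buyer bears freight, insurance and all costs thereafter.
CIF value = FOB price + freight + insurance = 61531.21 + 7507.67 + 477.52 = 69516.40
Import duty = 69516.40 × 4% = 2780.66
Buyer bears: freight 7507.67 + insurance 477.52 + brokerage 406.42 + duty 2780.66 = 11172.27
Landed cost = invoice 61531.21 + 11172.27 = 72703.48

Total landed cost: CAD 72703.48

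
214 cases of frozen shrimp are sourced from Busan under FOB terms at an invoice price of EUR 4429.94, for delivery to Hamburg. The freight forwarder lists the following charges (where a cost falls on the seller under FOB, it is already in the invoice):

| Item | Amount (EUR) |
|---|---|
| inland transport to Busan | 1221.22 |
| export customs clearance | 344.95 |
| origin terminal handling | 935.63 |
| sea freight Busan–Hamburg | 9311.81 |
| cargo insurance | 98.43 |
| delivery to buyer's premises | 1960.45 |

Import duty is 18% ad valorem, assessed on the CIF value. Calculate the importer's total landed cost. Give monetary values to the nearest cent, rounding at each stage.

Total landed cost: EUR 18291.86

FOB: the seller bears costs until goods are on board at the origin port; the buyer bears freight, insurance and all costs thereafter.
Already in the invoice (seller's account under FOB): inland to port, export clearance, origin terminal — exclude.
CIF value = FOB price + freight + insurance = 4429.94 + 9311.81 + 98.43 = 13840.18
Import duty = 13840.18 × 18% = 2491.23
Buyer bears: freight 9311.81 + insurance 98.43 + delivery 1960.45 + duty 2491.23 = 13861.92
Landed cost = invoice 4429.94 + 13861.92 = 18291.86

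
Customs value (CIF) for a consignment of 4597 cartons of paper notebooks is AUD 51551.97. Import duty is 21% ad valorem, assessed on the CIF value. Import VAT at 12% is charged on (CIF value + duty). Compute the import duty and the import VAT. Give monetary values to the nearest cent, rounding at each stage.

Import duty = 51551.97 × 21% = 10825.91
VAT base = CIF + duty = 51551.97 + 10825.91 = 62377.88
Import VAT = 62377.88 × 12% = 7485.35

Import duty: AUD 10825.91; import VAT: AUD 7485.35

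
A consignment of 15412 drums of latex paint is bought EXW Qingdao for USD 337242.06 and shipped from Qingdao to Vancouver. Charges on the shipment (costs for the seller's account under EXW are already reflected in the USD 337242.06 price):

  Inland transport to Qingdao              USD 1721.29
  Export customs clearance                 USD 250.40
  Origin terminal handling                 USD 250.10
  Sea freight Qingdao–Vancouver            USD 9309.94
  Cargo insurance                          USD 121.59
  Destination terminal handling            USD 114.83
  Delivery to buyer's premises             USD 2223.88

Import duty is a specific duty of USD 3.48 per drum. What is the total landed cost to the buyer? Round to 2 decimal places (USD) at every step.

EXW: the seller makes goods available at their premises; the buyer bears all onward costs.
CIF value = EXW price + inland to port + export clearance + origin terminal + freight + insurance = 337242.06 + 1721.29 + 250.40 + 250.10 + 9309.94 + 121.59 = 348895.38
Import duty = 15412 × 3.48 = 53633.76
Buyer bears: inland to port 1721.29 + export clearance 250.40 + origin terminal 250.10 + freight 9309.94 + insurance 121.59 + destination terminal 114.83 + delivery 2223.88 + duty 53633.76 = 67625.79
Landed cost = invoice 337242.06 + 67625.79 = 404867.85

Total landed cost: USD 404867.85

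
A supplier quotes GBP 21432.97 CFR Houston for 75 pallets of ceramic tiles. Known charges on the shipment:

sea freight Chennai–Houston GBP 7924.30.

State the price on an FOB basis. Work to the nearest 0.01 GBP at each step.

From CFR to FOB, the seller no longer bears: freight.
FOB price = 21432.97 − 7924.30 = 13508.67

FOB price: GBP 13508.67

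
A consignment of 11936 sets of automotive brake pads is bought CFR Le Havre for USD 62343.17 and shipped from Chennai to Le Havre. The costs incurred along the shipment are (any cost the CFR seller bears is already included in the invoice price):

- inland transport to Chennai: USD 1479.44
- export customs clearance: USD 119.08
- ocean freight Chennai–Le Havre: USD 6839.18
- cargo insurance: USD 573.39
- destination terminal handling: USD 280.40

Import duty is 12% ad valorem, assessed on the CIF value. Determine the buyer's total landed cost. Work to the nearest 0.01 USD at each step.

Total landed cost: USD 70746.95

CFR: the seller pays costs through ocean freight to the destination port, but not insurance.
Already in the invoice (seller's account under CFR): inland to port, export clearance, freight — exclude.
CIF value = CFR price + insurance = 62343.17 + 573.39 = 62916.56
Import duty = 62916.56 × 12% = 7549.99
Buyer bears: insurance 573.39 + destination terminal 280.40 + duty 7549.99 = 8403.78
Landed cost = invoice 62343.17 + 8403.78 = 70746.95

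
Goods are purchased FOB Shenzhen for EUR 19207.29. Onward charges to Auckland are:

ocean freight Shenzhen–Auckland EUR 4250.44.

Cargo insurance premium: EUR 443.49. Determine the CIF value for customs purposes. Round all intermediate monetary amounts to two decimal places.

CIF = FOB price + freight + insurance
CIF = 19207.29 + 4250.44 + 443.49 = 23901.22

CIF value: EUR 23901.22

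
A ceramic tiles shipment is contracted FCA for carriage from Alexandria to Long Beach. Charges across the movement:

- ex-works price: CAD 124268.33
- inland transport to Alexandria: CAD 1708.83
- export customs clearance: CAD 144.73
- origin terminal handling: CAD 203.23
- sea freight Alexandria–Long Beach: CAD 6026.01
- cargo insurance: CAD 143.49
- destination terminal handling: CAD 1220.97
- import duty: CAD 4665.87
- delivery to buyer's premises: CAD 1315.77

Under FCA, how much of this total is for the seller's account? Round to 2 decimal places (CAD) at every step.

Seller's account: CAD 126121.89

FCA: the seller delivers export-cleared goods to the carrier; the buyer bears costs from that point.
Seller's account: goods 124268.33 + inland to port 1708.83 + export clearance 144.73 = 126121.89
Buyer's account: origin terminal 203.23 + freight 6026.01 + insurance 143.49 + destination terminal 1220.97 + duty 4665.87 + delivery 1315.77 = 13575.34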